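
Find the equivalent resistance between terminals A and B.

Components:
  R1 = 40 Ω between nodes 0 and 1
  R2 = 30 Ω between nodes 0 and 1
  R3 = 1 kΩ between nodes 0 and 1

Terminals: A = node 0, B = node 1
Reduce the network between node 0 (A) and node 1 (B) by series/parallel combination:
  Rp1 = R1 ‖ R2 ‖ R3 (parallel, all between nodes 0 and 1) = 1/(1/40 + 1/30 + 1/1000) = 16.85 Ω
R_eq = 16.85 Ω

Final answer: 16.85 Ω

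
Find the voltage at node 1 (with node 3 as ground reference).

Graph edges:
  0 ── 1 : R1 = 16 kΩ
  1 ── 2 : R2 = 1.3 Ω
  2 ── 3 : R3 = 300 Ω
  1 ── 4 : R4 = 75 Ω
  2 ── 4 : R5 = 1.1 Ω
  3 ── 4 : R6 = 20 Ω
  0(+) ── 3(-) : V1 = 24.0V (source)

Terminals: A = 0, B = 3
Nodal analysis, taking node 3 as the 0 V reference.
Source V1 fixes V_0 = 24 V.
KCL at each unknown node (sum of currents leaving = 0; resistances in Ω):
  Node 1: (V_1 - 24)/16000 + (V_1 - V_2)/1.3 + (V_1 - V_4)/75 = 0
  Node 2: (V_2 - V_1)/1.3 + (V_2 - 0)/300 + (V_2 - V_4)/1.1 = 0
  Node 4: (V_4 - V_1)/75 + (V_4 - V_2)/1.1 + (V_4 - 0)/20 = 0
Collecting terms (coefficients in siemens):
  0.7826·V_1 - 0.7692·V_2 - 0.01333·V_4 = 0.0015
  1.682·V_2 - 0.7692·V_1 - 0.9091·V_4 = 0
  0.9724·V_4 - 0.01333·V_1 - 0.9091·V_2 = 0
Solving these 3 simultaneous equations (Gaussian elimination) gives:
  V_1 = 0.03137 V, V_2 = 0.02949 V, V_4 = 0.028 V
The requested potential is V_1 = 0.03137 V.

Final answer: V_1 = 0.03137 V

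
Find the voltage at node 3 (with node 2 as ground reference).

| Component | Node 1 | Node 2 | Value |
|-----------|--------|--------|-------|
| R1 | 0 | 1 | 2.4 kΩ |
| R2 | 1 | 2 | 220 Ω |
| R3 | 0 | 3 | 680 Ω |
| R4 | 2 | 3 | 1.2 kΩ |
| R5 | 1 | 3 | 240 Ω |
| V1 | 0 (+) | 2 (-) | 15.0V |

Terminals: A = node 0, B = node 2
Nodal analysis, taking node 2 as the 0 V reference.
Source V1 fixes V_0 = 15 V.
KCL at each unknown node (sum of currents leaving = 0; resistances in Ω):
  Node 1: (V_1 - 15)/2400 + (V_1 - 0)/220 + (V_1 - V_3)/240 = 0
  Node 3: (V_3 - 15)/680 + (V_3 - 0)/1200 + (V_3 - V_1)/240 = 0
Collecting terms (coefficients in siemens):
  0.009129·V_1 - 0.004167·V_3 = 0.00625
  0.006471·V_3 - 0.004167·V_1 = 0.02206
Determinant D = (0.009129)(0.006471) - (-0.004167)(-0.004167) = 0.00004171
V_1 = [(0.00625)(0.006471) - (-0.004167)(0.02206)]/D = 3.173 V
V_3 = [(0.009129)(0.02206) - (0.00625)(-0.004167)]/D = 5.453 V
The requested potential is V_3 = 5.453 V.

Final answer: V_3 = 5.453 V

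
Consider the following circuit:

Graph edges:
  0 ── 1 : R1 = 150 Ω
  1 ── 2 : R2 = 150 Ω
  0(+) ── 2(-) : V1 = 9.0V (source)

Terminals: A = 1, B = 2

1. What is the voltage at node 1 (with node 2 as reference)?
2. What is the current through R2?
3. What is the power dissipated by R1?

Nodal analysis, taking node 2 as the 0 V reference.
Source V1 fixes V_0 = 9 V.
KCL at each unknown node (sum of currents leaving = 0; resistances in Ω):
  Node 1: (V_1 - 9)/150 + (V_1 - 0)/150 = 0
Collecting terms: 0.01333 × V_1 = 0.06  =>  V_1 = 4.5 V
Part 1:
  Read off the nodal solution: V_1 = 4.5 V
Part 2:
  I_R2 = (V_1 - V_2)/R2 = (4.5 - 0)/150 = 0.03 A
  Magnitude: I_R2 = 0.03 A
Part 3:
  I_R1 = (V_0 - V_1)/R1 = (9 - 4.5)/150 = 0.03 A
  P_R1 = I_R1² × R1 = (0.03)² × 150 = 0.135 W

Final answers:
1. V_1 = 4.5 V
2. I_R2 = 0.03 A
3. P_R1 = 0.135 W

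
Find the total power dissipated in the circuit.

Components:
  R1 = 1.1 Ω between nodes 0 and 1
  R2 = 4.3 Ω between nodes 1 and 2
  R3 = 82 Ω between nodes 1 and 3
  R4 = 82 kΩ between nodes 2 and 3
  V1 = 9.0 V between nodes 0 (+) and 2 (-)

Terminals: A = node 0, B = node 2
Nodal analysis, taking node 2 as the 0 V reference.
Source V1 fixes V_0 = 9 V.
KCL at each unknown node (sum of currents leaving = 0; resistances in Ω):
  Node 1: (V_1 - 9)/1.1 + (V_1 - 0)/4.3 + (V_1 - V_3)/82 = 0
  Node 3: (V_3 - V_1)/82 + (V_3 - 0)/82000 = 0
Collecting terms (coefficients in siemens):
  1.154·V_1 - 0.0122·V_3 = 8.182
  0.01221·V_3 - 0.0122·V_1 = 0
Determinant D = (1.154)(0.01221) - (-0.0122)(-0.0122) = 0.01394
V_1 = [(8.182)(0.01221) - (-0.0122)(0)]/D = 7.167 V
V_3 = [(1.154)(0) - (8.182)(-0.0122)]/D = 7.159 V
Power in each resistor, P = (ΔV)²/R:
  P_R1 = (9 - 7.167)²/1.1 = 3.056 W
  P_R2 = (7.167 - 0)²/4.3 = 11.94 W
  P_R3 = (7.167 - 7.159)²/82 = 0.0000006251 W
  P_R4 = (0 - 7.159)²/82000 = 0.0006251 W
P_total = P_R1 + P_R2 + P_R3 + P_R4 = 15 W

Final answer: 15 W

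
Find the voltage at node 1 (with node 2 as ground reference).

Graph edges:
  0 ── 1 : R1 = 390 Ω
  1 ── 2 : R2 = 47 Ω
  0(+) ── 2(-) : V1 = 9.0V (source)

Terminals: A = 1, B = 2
Nodal analysis, taking node 2 as the 0 V reference.
Source V1 fixes V_0 = 9 V.
KCL at each unknown node (sum of currents leaving = 0; resistances in Ω):
  Node 1: (V_1 - 9)/390 + (V_1 - 0)/47 = 0
Collecting terms: 0.02384 × V_1 = 0.02308  =>  V_1 = 0.968 V
The requested potential is V_1 = 0.968 V.

Final answer: V_1 = 0.968 V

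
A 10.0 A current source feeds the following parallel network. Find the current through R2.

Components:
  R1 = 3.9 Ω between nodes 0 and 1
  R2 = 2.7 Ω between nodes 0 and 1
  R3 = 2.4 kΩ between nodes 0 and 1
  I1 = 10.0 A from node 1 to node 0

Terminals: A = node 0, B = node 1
All resistors sit directly between nodes 0 and 1, so they are in parallel and share one voltage V; the full source current 10 A splits among them.
1/R_par = 1/3.9 + 1/2.7 + 1/2400 = 0.6272 S  =>  R_par = 1.594 Ω
V = I × R_par = 10 × 1.594 = 15.94 V
I_R2 = V/R2 = 15.94/2.7 = 5.905 A

Final answer: 5.905 A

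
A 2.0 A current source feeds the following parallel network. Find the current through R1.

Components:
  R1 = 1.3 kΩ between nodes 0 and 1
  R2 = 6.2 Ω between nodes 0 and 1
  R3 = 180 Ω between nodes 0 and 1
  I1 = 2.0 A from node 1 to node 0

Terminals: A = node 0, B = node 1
All resistors sit directly between nodes 0 and 1, so they are in parallel and share one voltage V; the full source current 2 A splits among them.
1/R_par = 1/1300 + 1/6.2 + 1/180 = 0.1676 S  =>  R_par = 5.966 Ω
V = I × R_par = 2 × 5.966 = 11.93 V
I_R1 = V/R1 = 11.93/1300 = 0.009179 A

Final answer: 0.009179 A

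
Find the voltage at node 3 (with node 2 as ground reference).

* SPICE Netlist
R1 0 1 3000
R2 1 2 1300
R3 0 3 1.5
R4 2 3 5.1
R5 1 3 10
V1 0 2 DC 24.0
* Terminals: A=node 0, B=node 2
Nodal analysis, taking node 2 as the 0 V reference.
Source V1 fixes V_0 = 24 V.
KCL at each unknown node (sum of currents leaving = 0; resistances in Ω):
  Node 1: (V_1 - 24)/3000 + (V_1 - 0)/1300 + (V_1 - V_3)/10 = 0
  Node 3: (V_3 - 24)/1.5 + (V_3 - 0)/5.1 + (V_3 - V_1)/10 = 0
Collecting terms (coefficients in siemens):
  0.1011·V_1 - 0.1·V_3 = 0.008
  0.9627·V_3 - 0.1·V_1 = 16
Determinant D = (0.1011)(0.9627) - (-0.1)(-0.1) = 0.08734
V_1 = [(0.008)(0.9627) - (-0.1)(16)]/D = 18.41 V
V_3 = [(0.1011)(16) - (0.008)(-0.1)]/D = 18.53 V
The requested potential is V_3 = 18.53 V.

Final answer: V_3 = 18.53 V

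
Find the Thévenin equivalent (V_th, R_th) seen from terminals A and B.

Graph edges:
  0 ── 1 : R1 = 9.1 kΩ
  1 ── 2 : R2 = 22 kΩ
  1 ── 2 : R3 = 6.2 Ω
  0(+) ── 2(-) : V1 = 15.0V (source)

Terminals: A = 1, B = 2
Step 1 — V_th is the open-circuit voltage V_A - V_B (nothing connected across the terminals).
Nodal analysis, taking node 2 as the 0 V reference.
Source V1 fixes V_0 = 15 V.
KCL at each unknown node (sum of currents leaving = 0; resistances in Ω):
  Node 1: (V_1 - 15)/9100 + (V_1 - 0)/22000 + (V_1 - 0)/6.2 = 0
Collecting terms: 0.1614 × V_1 = 0.001648  =>  V_1 = 0.01021 V
V_th = V_1 - V_2 = 0.01021 - 0 = 0.01021 V
Step 2 — R_th: zero the source — replace V1 by a short circuit (node 2 merges into node 0) — and find the resistance seen between A (node 1) and B (node 0).
Reduce the network between node 1 (A) and node 0 (B) by series/parallel combination:
  Rp1 = R1 ‖ R2 ‖ R3 (parallel, all between nodes 0 and 1) = 1/(1/9100 + 1/22000 + 1/6.2) = 6.194 Ω
R_th = 6.194 Ω

Final answer: V_th = 0.01021 V, R_th = 6.194 Ω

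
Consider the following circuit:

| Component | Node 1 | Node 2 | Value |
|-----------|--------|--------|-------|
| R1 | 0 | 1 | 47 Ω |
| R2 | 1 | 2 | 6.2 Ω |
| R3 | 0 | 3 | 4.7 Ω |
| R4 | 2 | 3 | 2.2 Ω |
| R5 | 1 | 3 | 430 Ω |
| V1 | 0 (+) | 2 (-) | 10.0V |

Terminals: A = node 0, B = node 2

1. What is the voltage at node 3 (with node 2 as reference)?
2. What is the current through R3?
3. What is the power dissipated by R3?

Nodal analysis, taking node 2 as the 0 V reference.
Source V1 fixes V_0 = 10 V.
KCL at each unknown node (sum of currents leaving = 0; resistances in Ω):
  Node 1: (V_1 - 10)/47 + (V_1 - 0)/6.2 + (V_1 - V_3)/430 = 0
  Node 3: (V_3 - 10)/4.7 + (V_3 - 0)/2.2 + (V_3 - V_1)/430 = 0
Collecting terms (coefficients in siemens):
  0.1849·V_1 - 0.002326·V_3 = 0.2128
  0.6696·V_3 - 0.002326·V_1 = 2.128
Determinant D = (0.1849)(0.6696) - (-0.002326)(-0.002326) = 0.1238
V_1 = [(0.2128)(0.6696) - (-0.002326)(2.128)]/D = 1.191 V
V_3 = [(0.1849)(2.128) - (0.2128)(-0.002326)]/D = 3.181 V
Part 1:
  Read off the nodal solution: V_3 = 3.181 V
Part 2:
  I_R3 = (V_0 - V_3)/R3 = (10 - 3.181)/4.7 = 1.451 A
  Magnitude: I_R3 = 1.451 A
Part 3:
  I_R3 = (V_0 - V_3)/R3 = (10 - 3.181)/4.7 = 1.451 A
  P_R3 = I_R3² × R3 = (1.451)² × 4.7 = 9.892 W

Final answers:
1. V_3 = 3.181 V
2. I_R3 = 1.451 A
3. P_R3 = 9.892 W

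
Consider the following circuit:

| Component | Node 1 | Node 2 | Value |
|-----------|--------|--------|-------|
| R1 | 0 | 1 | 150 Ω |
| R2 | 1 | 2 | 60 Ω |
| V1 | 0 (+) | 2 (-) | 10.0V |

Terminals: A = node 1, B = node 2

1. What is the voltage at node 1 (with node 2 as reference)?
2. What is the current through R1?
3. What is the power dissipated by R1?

Nodal analysis, taking node 2 as the 0 V reference.
Source V1 fixes V_0 = 10 V.
KCL at each unknown node (sum of currents leaving = 0; resistances in Ω):
  Node 1: (V_1 - 10)/150 + (V_1 - 0)/60 = 0
Collecting terms: 0.02333 × V_1 = 0.06667  =>  V_1 = 2.857 V
Part 1:
  Read off the nodal solution: V_1 = 2.857 V
Part 2:
  I_R1 = (V_0 - V_1)/R1 = (10 - 2.857)/150 = 0.04762 A
  Magnitude: I_R1 = 0.04762 A
Part 3:
  I_R1 = (V_0 - V_1)/R1 = (10 - 2.857)/150 = 0.04762 A
  P_R1 = I_R1² × R1 = (0.04762)² × 150 = 0.3401 W

Final answers:
1. V_1 = 2.857 V
2. I_R1 = 0.04762 A
3. P_R1 = 0.3401 W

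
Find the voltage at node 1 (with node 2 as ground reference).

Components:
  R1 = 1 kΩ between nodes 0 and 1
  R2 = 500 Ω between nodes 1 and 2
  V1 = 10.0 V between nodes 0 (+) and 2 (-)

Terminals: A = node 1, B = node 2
Nodal analysis, taking node 2 as the 0 V reference.
Source V1 fixes V_0 = 10 V.
KCL at each unknown node (sum of currents leaving = 0; resistances in Ω):
  Node 1: (V_1 - 10)/1000 + (V_1 - 0)/500 = 0
Collecting terms: 0.003 × V_1 = 0.01  =>  V_1 = 3.333 V
The requested potential is V_1 = 3.333 V.

Final answer: V_1 = 3.333 V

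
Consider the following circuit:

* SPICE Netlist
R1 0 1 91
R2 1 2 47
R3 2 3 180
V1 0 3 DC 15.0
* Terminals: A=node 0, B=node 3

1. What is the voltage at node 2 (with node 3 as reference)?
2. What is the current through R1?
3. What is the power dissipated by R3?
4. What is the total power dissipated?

Nodal analysis, taking node 3 as the 0 V reference.
Source V1 fixes V_0 = 15 V.
KCL at each unknown node (sum of currents leaving = 0; resistances in Ω):
  Node 1: (V_1 - 15)/91 + (V_1 - V_2)/47 = 0
  Node 2: (V_2 - V_1)/47 + (V_2 - 0)/180 = 0
Collecting terms (coefficients in siemens):
  0.03227·V_1 - 0.02128·V_2 = 0.1648
  0.02683·V_2 - 0.02128·V_1 = 0
Determinant D = (0.03227)(0.02683) - (-0.02128)(-0.02128) = 0.0004131
V_1 = [(0.1648)(0.02683) - (-0.02128)(0)]/D = 10.71 V
V_2 = [(0.03227)(0) - (0.1648)(-0.02128)]/D = 8.491 V
Part 1:
  Read off the nodal solution: V_2 = 8.491 V
Part 2:
  I_R1 = (V_0 - V_1)/R1 = (15 - 10.71)/91 = 0.04717 A
  Magnitude: I_R1 = 0.04717 A
Part 3:
  I_R3 = (V_2 - V_3)/R3 = (8.491 - 0)/180 = 0.04717 A
  P_R3 = I_R3² × R3 = (0.04717)² × 180 = 0.4005 W
Part 4:
  Power in each resistor, P = (ΔV)²/R:
    P_R1 = (15 - 10.71)²/91 = 0.2025 W
    P_R2 = (10.71 - 8.491)²/47 = 0.1046 W
    P_R3 = (8.491 - 0)²/180 = 0.4005 W
  P_total = P_R1 + P_R2 + P_R3 = 0.7075 W

Final answers:
1. V_2 = 8.491 V
2. I_R1 = 0.04717 A
3. P_R3 = 0.4005 W
4. P_total = 0.7075 W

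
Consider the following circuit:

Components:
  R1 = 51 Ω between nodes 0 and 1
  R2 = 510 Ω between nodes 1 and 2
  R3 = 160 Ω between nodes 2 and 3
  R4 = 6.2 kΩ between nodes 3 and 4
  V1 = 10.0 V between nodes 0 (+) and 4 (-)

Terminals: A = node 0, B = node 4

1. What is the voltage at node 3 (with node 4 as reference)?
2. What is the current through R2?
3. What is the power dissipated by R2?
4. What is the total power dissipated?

Nodal analysis, taking node 4 as the 0 V reference.
Source V1 fixes V_0 = 10 V.
KCL at each unknown node (sum of currents leaving = 0; resistances in Ω):
  Node 1: (V_1 - 10)/51 + (V_1 - V_2)/510 = 0
  Node 2: (V_2 - V_1)/510 + (V_2 - V_3)/160 = 0
  Node 3: (V_3 - V_2)/160 + (V_3 - 0)/6200 = 0
Collecting terms (coefficients in siemens):
  0.02157·V_1 - 0.001961·V_2 = 0.1961
  0.008211·V_2 - 0.001961·V_1 - 0.00625·V_3 = 0
  0.006411·V_3 - 0.00625·V_2 = 0
Solving these 3 simultaneous equations (Gaussian elimination) gives:
  V_1 = 9.926 V, V_2 = 9.189 V, V_3 = 8.958 V
Part 1:
  Read off the nodal solution: V_3 = 8.958 V
Part 2:
  I_R2 = (V_1 - V_2)/R2 = (9.926 - 9.189)/510 = 0.001445 A
  Magnitude: I_R2 = 0.001445 A
Part 3:
  I_R2 = (V_1 - V_2)/R2 = (9.926 - 9.189)/510 = 0.001445 A
  P_R2 = I_R2² × R2 = (0.001445)² × 510 = 0.001065 W
Part 4:
  Power in each resistor, P = (ΔV)²/R:
    P_R1 = (10 - 9.926)²/51 = 0.0001065 W
    P_R2 = (9.926 - 9.189)²/510 = 0.001065 W
    P_R3 = (9.189 - 8.958)²/160 = 0.000334 W
    P_R4 = (8.958 - 0)²/6200 = 0.01294 W
  P_total = P_R1 + P_R2 + P_R3 + P_R4 = 0.01445 W

Final answers:
1. V_3 = 8.958 V
2. I_R2 = 0.001445 A
3. P_R2 = 0.001065 W
4. P_total = 0.01445 W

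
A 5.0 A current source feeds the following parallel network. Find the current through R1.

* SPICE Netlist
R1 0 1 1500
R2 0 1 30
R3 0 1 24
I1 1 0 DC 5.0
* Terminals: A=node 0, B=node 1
All resistors sit directly between nodes 0 and 1, so they are in parallel and share one voltage V; the full source current 5 A splits among them.
1/R_par = 1/1500 + 1/30 + 1/24 = 0.07567 S  =>  R_par = 13.22 Ω
V = I × R_par = 5 × 13.22 = 66.08 V
I_R1 = V/R1 = 66.08/1500 = 0.04405 A

Final answer: 0.04405 A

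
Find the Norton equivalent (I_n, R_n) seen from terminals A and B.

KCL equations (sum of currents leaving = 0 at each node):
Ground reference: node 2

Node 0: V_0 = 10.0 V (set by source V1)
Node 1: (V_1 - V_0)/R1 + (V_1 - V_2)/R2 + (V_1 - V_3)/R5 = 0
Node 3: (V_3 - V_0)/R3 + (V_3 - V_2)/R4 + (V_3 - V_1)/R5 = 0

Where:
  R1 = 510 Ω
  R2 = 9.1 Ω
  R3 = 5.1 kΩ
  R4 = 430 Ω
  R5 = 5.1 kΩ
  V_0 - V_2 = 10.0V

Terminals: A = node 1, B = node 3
Find the Thévenin equivalent first; then I_n = V_th/R_th and R_n = R_th.
Step 1 — V_th is the open-circuit voltage V_A - V_B (nothing connected across the terminals).
Nodal analysis, taking node 2 as the 0 V reference.
Source V1 fixes V_0 = 10 V.
KCL at each unknown node (sum of currents leaving = 0; resistances in Ω):
  Node 1: (V_1 - 10)/510 + (V_1 - 0)/9.1 + (V_1 - V_3)/5100 = 0
  Node 3: (V_3 - 10)/5100 + (V_3 - 0)/430 + (V_3 - V_1)/5100 = 0
Collecting terms (coefficients in siemens):
  0.112·V_1 - 0.0001961·V_3 = 0.01961
  0.002718·V_3 - 0.0001961·V_1 = 0.001961
Determinant D = (0.112)(0.002718) - (-0.0001961)(-0.0001961) = 0.0003045
V_1 = [(0.01961)(0.002718) - (-0.0001961)(0.001961)]/D = 0.1763 V
V_3 = [(0.112)(0.001961) - (0.01961)(-0.0001961)]/D = 0.7342 V
V_th = V_1 - V_3 = 0.1763 - 0.7342 = -0.5579 V
Step 2 — R_th: zero the source — replace V1 by a short circuit (node 2 merges into node 0) — and find the resistance seen between A (node 1) and B (node 3).
Reduce the network between node 1 (A) and node 3 (B) by series/parallel combination:
  Rp1 = R1 ‖ R2 (parallel, both between nodes 0 and 1) = 1/(1/510 + 1/9.1) = 8.94 Ω
  Rp2 = R3 ‖ R4 (parallel, both between nodes 0 and 3) = 1/(1/5100 + 1/430) = 396.6 Ω
  Rs1 = Rp1 + Rp2 (series, joined only at node 0) = 8.94 + 396.6 = 405.5 Ω
  Rp3 = R5 ‖ Rs1 (parallel, both between nodes 1 and 3) = 1/(1/5100 + 1/405.5) = 375.6 Ω
R_th = 375.6 Ω
I_n = V_th/R_th = -0.5579/375.6 = -0.001485 A, and R_n = R_th = 375.6 Ω

Final answer: I_n = -0.001485 A, R_n = 375.6 Ω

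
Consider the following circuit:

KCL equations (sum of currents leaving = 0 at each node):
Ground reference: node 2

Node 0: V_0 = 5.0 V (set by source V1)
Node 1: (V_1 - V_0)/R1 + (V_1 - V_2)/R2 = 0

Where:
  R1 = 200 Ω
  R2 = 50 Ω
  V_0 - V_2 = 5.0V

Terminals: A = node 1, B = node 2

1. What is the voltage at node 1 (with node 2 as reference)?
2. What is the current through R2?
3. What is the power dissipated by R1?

Nodal analysis, taking node 2 as the 0 V reference.
Source V1 fixes V_0 = 5 V.
KCL at each unknown node (sum of currents leaving = 0; resistances in Ω):
  Node 1: (V_1 - 5)/200 + (V_1 - 0)/50 = 0
Collecting terms: 0.025 × V_1 = 0.025  =>  V_1 = 1 V
Part 1:
  Read off the nodal solution: V_1 = 1 V
Part 2:
  I_R2 = (V_1 - V_2)/R2 = (1 - 0)/50 = 0.02 A
  Magnitude: I_R2 = 0.02 A
Part 3:
  I_R1 = (V_0 - V_1)/R1 = (5 - 1)/200 = 0.02 A
  P_R1 = I_R1² × R1 = (0.02)² × 200 = 0.08 W

Final answers:
1. V_1 = 1 V
2. I_R2 = 0.02 A
3. P_R1 = 0.08 W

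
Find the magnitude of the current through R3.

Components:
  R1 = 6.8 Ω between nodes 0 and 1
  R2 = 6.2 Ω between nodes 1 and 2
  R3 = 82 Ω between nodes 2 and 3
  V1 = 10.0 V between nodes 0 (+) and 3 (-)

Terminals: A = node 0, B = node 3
Nodal analysis, taking node 3 as the 0 V reference.
Source V1 fixes V_0 = 10 V.
KCL at each unknown node (sum of currents leaving = 0; resistances in Ω):
  Node 1: (V_1 - 10)/6.8 + (V_1 - V_2)/6.2 = 0
  Node 2: (V_2 - V_1)/6.2 + (V_2 - 0)/82 = 0
Collecting terms (coefficients in siemens):
  0.3083·V_1 - 0.1613·V_2 = 1.471
  0.1735·V_2 - 0.1613·V_1 = 0
Determinant D = (0.3083)(0.1735) - (-0.1613)(-0.1613) = 0.02748
V_1 = [(1.471)(0.1735) - (-0.1613)(0)]/D = 9.284 V
V_2 = [(0.3083)(0) - (1.471)(-0.1613)]/D = 8.632 V
I_R3 = (V_2 - V_3)/R3 = (8.632 - 0)/82 = 0.1053 A
|I_R3| = 0.1053 A

Final answer: |I_R3| = 0.1053 A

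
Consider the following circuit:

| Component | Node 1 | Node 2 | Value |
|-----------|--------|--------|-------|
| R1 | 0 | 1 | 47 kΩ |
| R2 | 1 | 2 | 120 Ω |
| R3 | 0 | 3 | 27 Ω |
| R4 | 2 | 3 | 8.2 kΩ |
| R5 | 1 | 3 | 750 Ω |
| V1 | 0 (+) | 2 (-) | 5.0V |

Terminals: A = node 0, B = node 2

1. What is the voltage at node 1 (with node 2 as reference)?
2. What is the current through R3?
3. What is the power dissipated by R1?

Nodal analysis, taking node 2 as the 0 V reference.
Source V1 fixes V_0 = 5 V.
KCL at each unknown node (sum of currents leaving = 0; resistances in Ω):
  Node 1: (V_1 - 5)/47000 + (V_1 - 0)/120 + (V_1 - V_3)/750 = 0
  Node 3: (V_3 - 5)/27 + (V_3 - 0)/8200 + (V_3 - V_1)/750 = 0
Collecting terms (coefficients in siemens):
  0.009688·V_1 - 0.001333·V_3 = 0.0001064
  0.03849·V_3 - 0.001333·V_1 = 0.1852
Determinant D = (0.009688)(0.03849) - (-0.001333)(-0.001333) = 0.0003711
V_1 = [(0.0001064)(0.03849) - (-0.001333)(0.1852)]/D = 0.6763 V
V_3 = [(0.009688)(0.1852) - (0.0001064)(-0.001333)]/D = 4.834 V
Part 1:
  Read off the nodal solution: V_1 = 0.6763 V
Part 2:
  I_R3 = (V_0 - V_3)/R3 = (5 - 4.834)/27 = 0.006134 A
  Magnitude: I_R3 = 0.006134 A
Part 3:
  I_R1 = (V_0 - V_1)/R1 = (5 - 0.6763)/47000 = 0.00009199 A
  P_R1 = I_R1² × R1 = (0.00009199)² × 47000 = 0.0003977 W

Final answers:
1. V_1 = 0.6763 V
2. I_R3 = 0.006134 A
3. P_R1 = 0.0003977 W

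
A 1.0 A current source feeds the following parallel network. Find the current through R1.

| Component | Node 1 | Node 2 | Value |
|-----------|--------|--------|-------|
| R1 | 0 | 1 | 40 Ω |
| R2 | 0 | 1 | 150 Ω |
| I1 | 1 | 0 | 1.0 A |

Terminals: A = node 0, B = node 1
All resistors sit directly between nodes 0 and 1, so they are in parallel and share one voltage V; the full source current 1 A splits among them.
1/R_par = 1/40 + 1/150 = 0.03167 S  =>  R_par = 31.58 Ω
V = I × R_par = 1 × 31.58 = 31.58 V
I_R1 = V/R1 = 31.58/40 = 0.7895 A

Final answer: 0.7895 A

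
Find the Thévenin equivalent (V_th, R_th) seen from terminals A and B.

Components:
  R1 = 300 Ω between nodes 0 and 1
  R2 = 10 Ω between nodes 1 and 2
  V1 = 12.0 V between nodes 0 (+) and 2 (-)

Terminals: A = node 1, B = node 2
Step 1 — V_th is the open-circuit voltage V_A - V_B (nothing connected across the terminals).
Nodal analysis, taking node 2 as the 0 V reference.
Source V1 fixes V_0 = 12 V.
KCL at each unknown node (sum of currents leaving = 0; resistances in Ω):
  Node 1: (V_1 - 12)/300 + (V_1 - 0)/10 = 0
Collecting terms: 0.1033 × V_1 = 0.04  =>  V_1 = 0.3871 V
V_th = V_1 - V_2 = 0.3871 - 0 = 0.3871 V
Step 2 — R_th: zero the source — replace V1 by a short circuit (node 2 merges into node 0) — and find the resistance seen between A (node 1) and B (node 0).
Reduce the network between node 1 (A) and node 0 (B) by series/parallel combination:
  Rp1 = R1 ‖ R2 (parallel, both between nodes 0 and 1) = 1/(1/300 + 1/10) = 9.677 Ω
R_th = 9.677 Ω

Final answer: V_th = 0.3871 V, R_th = 9.677 Ω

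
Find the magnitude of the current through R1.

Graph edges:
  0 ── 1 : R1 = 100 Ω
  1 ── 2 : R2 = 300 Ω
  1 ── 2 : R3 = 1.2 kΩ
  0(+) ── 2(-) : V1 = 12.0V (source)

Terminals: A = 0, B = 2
Nodal analysis, taking node 2 as the 0 V reference.
Source V1 fixes V_0 = 12 V.
KCL at each unknown node (sum of currents leaving = 0; resistances in Ω):
  Node 1: (V_1 - 12)/100 + (V_1 - 0)/300 + (V_1 - 0)/1200 = 0
Collecting terms: 0.01417 × V_1 = 0.12  =>  V_1 = 8.471 V
I_R1 = (V_0 - V_1)/R1 = (12 - 8.471)/100 = 0.03529 A
|I_R1| = 0.03529 A

Final answer: |I_R1| = 0.03529 A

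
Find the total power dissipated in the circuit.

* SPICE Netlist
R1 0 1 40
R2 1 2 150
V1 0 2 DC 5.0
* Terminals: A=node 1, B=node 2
Nodal analysis, taking node 2 as the 0 V reference.
Source V1 fixes V_0 = 5 V.
KCL at each unknown node (sum of currents leaving = 0; resistances in Ω):
  Node 1: (V_1 - 5)/40 + (V_1 - 0)/150 = 0
Collecting terms: 0.03167 × V_1 = 0.125  =>  V_1 = 3.947 V
Power in each resistor, P = (ΔV)²/R:
  P_R1 = (5 - 3.947)²/40 = 0.0277 W
  P_R2 = (3.947 - 0)²/150 = 0.1039 W
P_total = P_R1 + P_R2 = 0.1316 W

Final answer: 0.1316 W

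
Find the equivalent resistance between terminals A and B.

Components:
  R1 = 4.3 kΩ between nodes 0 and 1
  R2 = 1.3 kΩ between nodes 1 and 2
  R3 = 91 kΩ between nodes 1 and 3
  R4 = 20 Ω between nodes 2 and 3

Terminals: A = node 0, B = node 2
Reduce the network between node 0 (A) and node 2 (B) by series/parallel combination:
  Rs1 = R3 + R4 (series, joined only at node 3) = 91000 + 20 = 91020 Ω
  Rp1 = R2 ‖ Rs1 (parallel, both between nodes 1 and 2) = 1/(1/1300 + 1/91020) = 1282 Ω
  Rs2 = R1 + Rp1 (series, joined only at node 1) = 4300 + 1282 = 5582 Ω
R_eq = 5.582 kΩ

Final answer: 5.582 kΩ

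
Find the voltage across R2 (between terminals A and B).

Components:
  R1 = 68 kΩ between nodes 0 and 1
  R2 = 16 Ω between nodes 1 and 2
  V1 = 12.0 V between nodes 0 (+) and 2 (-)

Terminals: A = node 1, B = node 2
R1 and R2 are in series across V1 (node 0 → node 1 → node 2), and the output A–B is taken across R2, so this is a voltage divider.
Series current: I = V1/(R1 + R2) = 12/(68000 + 16) = 12/68020 = 0.0001764 A
V_R2 = I × R2 = V1 × R2/(R1 + R2) = 12 × 16/68020 = 0.002823 V

Final answer: 0.002823 V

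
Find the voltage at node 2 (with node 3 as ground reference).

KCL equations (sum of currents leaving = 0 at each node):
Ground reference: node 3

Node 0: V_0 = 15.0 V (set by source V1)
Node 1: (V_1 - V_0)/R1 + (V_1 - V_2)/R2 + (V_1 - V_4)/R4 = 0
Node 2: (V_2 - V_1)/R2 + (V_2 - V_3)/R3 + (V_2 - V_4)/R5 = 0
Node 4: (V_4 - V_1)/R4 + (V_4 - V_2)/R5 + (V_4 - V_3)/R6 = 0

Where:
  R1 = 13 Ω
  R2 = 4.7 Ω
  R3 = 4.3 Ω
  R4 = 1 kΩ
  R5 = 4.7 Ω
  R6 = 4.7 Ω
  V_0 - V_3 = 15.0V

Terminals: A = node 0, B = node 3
Nodal analysis, taking node 3 as the 0 V reference.
Source V1 fixes V_0 = 15 V.
KCL at each unknown node (sum of currents leaving = 0; resistances in Ω):
  Node 1: (V_1 - 15)/13 + (V_1 - V_2)/4.7 + (V_1 - V_4)/1000 = 0
  Node 2: (V_2 - V_1)/4.7 + (V_2 - 0)/4.3 + (V_2 - V_4)/4.7 = 0
  Node 4: (V_4 - V_1)/1000 + (V_4 - V_2)/4.7 + (V_4 - 0)/4.7 = 0
Collecting terms (coefficients in siemens):
  0.2907·V_1 - 0.2128·V_2 - 0.001·V_4 = 1.154
  0.6581·V_2 - 0.2128·V_1 - 0.2128·V_4 = 0
  0.4265·V_4 - 0.001·V_1 - 0.2128·V_2 = 0
Solving these 3 simultaneous equations (Gaussian elimination) gives:
  V_1 = 5.54 V, V_2 = 2.14 V, V_4 = 1.081 V
The requested potential is V_2 = 2.14 V.

Final answer: V_2 = 2.14 V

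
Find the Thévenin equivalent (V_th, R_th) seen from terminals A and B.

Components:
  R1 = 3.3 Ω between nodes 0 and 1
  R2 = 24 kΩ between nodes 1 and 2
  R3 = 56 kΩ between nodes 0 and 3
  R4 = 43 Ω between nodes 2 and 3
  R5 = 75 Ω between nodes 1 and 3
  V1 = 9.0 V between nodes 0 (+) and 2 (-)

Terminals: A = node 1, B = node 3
Step 1 — V_th is the open-circuit voltage V_A - V_B (nothing connected across the terminals).
Nodal analysis, taking node 2 as the 0 V reference.
Source V1 fixes V_0 = 9 V.
KCL at each unknown node (sum of currents leaving = 0; resistances in Ω):
  Node 1: (V_1 - 9)/3.3 + (V_1 - 0)/24000 + (V_1 - V_3)/75 = 0
  Node 3: (V_3 - 9)/56000 + (V_3 - 0)/43 + (V_3 - V_1)/75 = 0
Collecting terms (coefficients in siemens):
  0.3164·V_1 - 0.01333·V_3 = 2.727
  0.03661·V_3 - 0.01333·V_1 = 0.0001607
Determinant D = (0.3164)(0.03661) - (-0.01333)(-0.01333) = 0.0114
V_1 = [(2.727)(0.03661) - (-0.01333)(0.0001607)]/D = 8.754 V
V_3 = [(0.3164)(0.0001607) - (2.727)(-0.01333)]/D = 3.193 V
V_th = V_1 - V_3 = 8.754 - 3.193 = 5.561 V
Step 2 — R_th: zero the source — replace V1 by a short circuit (node 2 merges into node 0) — and find the resistance seen between A (node 1) and B (node 3).
Reduce the network between node 1 (A) and node 3 (B) by series/parallel combination:
  Rp1 = R1 ‖ R2 (parallel, both between nodes 0 and 1) = 1/(1/3.3 + 1/24000) = 3.3 Ω
  Rp2 = R3 ‖ R4 (parallel, both between nodes 0 and 3) = 1/(1/56000 + 1/43) = 42.97 Ω
  Rs1 = Rp1 + Rp2 (series, joined only at node 0) = 3.3 + 42.97 = 46.27 Ω
  Rp3 = R5 ‖ Rs1 (parallel, both between nodes 1 and 3) = 1/(1/75 + 1/46.27) = 28.61 Ω
R_th = 28.61 Ω

Final answer: V_th = 5.561 V, R_th = 28.61 Ω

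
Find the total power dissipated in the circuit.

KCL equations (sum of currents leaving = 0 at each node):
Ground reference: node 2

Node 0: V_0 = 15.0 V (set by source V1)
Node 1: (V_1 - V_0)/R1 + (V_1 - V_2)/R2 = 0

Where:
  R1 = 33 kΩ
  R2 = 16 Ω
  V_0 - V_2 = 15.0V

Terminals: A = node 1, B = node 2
Nodal analysis, taking node 2 as the 0 V reference.
Source V1 fixes V_0 = 15 V.
KCL at each unknown node (sum of currents leaving = 0; resistances in Ω):
  Node 1: (V_1 - 15)/33000 + (V_1 - 0)/16 = 0
Collecting terms: 0.06253 × V_1 = 0.0004545  =>  V_1 = 0.007269 V
Power in each resistor, P = (ΔV)²/R:
  P_R1 = (15 - 0.007269)²/33000 = 0.006812 W
  P_R2 = (0.007269 - 0)²/16 = 0.000003303 W
P_total = P_R1 + P_R2 = 0.006815 W

Final answer: 0.006815 W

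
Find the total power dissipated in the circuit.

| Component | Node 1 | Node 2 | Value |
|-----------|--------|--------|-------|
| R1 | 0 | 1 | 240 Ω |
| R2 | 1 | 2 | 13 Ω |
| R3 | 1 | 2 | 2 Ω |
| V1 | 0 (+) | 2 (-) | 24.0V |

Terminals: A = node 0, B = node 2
Nodal analysis, taking node 2 as the 0 V reference.
Source V1 fixes V_0 = 24 V.
KCL at each unknown node (sum of currents leaving = 0; resistances in Ω):
  Node 1: (V_1 - 24)/240 + (V_1 - 0)/13 + (V_1 - 0)/2 = 0
Collecting terms: 0.5811 × V_1 = 0.1  =>  V_1 = 0.1721 V
Power in each resistor, P = (ΔV)²/R:
  P_R1 = (24 - 0.1721)²/240 = 2.366 W
  P_R2 = (0.1721 - 0)²/13 = 0.002278 W
  P_R3 = (0.1721 - 0)²/2 = 0.01481 W
P_total = P_R1 + P_R2 + P_R3 = 2.383 W

Final answer: 2.383 W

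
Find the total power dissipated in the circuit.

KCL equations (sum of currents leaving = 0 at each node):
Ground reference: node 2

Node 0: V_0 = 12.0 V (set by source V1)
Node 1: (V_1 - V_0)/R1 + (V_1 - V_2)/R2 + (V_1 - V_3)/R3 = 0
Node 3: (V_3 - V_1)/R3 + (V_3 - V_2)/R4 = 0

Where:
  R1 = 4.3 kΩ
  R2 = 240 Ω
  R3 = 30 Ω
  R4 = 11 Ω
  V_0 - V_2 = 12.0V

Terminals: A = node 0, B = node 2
Nodal analysis, taking node 2 as the 0 V reference.
Source V1 fixes V_0 = 12 V.
KCL at each unknown node (sum of currents leaving = 0; resistances in Ω):
  Node 1: (V_1 - 12)/4300 + (V_1 - 0)/240 + (V_1 - V_3)/30 = 0
  Node 3: (V_3 - V_1)/30 + (V_3 - 0)/11 = 0
Collecting terms (coefficients in siemens):
  0.03773·V_1 - 0.03333·V_3 = 0.002791
  0.1242·V_3 - 0.03333·V_1 = 0
Determinant D = (0.03773)(0.1242) - (-0.03333)(-0.03333) = 0.003577
V_1 = [(0.002791)(0.1242) - (-0.03333)(0)]/D = 0.09693 V
V_3 = [(0.03773)(0) - (0.002791)(-0.03333)]/D = 0.02601 V
Power in each resistor, P = (ΔV)²/R:
  P_R1 = (12 - 0.09693)²/4300 = 0.03295 W
  P_R2 = (0.09693 - 0)²/240 = 0.00003915 W
  P_R3 = (0.09693 - 0.02601)²/30 = 0.0001677 W
  P_R4 = (0 - 0.02601)²/11 = 0.00006149 W
P_total = P_R1 + P_R2 + P_R3 + P_R4 = 0.03322 W

Final answer: 0.03322 W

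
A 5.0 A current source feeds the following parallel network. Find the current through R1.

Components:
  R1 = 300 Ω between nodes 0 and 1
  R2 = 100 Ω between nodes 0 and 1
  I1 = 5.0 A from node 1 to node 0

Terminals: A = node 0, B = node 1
All resistors sit directly between nodes 0 and 1, so they are in parallel and share one voltage V; the full source current 5 A splits among them.
1/R_par = 1/300 + 1/100 = 0.01333 S  =>  R_par = 75 Ω
V = I × R_par = 5 × 75 = 375 V
I_R1 = V/R1 = 375/300 = 1.25 A

Final answer: 1.25 A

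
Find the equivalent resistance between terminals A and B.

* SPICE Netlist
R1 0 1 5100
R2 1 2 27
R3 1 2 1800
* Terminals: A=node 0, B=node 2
Reduce the network between node 0 (A) and node 2 (B) by series/parallel combination:
  Rp1 = R2 ‖ R3 (parallel, both between nodes 1 and 2) = 1/(1/27 + 1/1800) = 26.6 Ω
  Rs1 = R1 + Rp1 (series, joined only at node 1) = 5100 + 26.6 = 5127 Ω
R_eq = 5.127 kΩ

Final answer: 5.127 kΩ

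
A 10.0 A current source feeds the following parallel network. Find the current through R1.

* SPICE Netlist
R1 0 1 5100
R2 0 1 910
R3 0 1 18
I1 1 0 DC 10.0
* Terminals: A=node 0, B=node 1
All resistors sit directly between nodes 0 and 1, so they are in parallel and share one voltage V; the full source current 10 A splits among them.
1/R_par = 1/5100 + 1/910 + 1/18 = 0.05685 S  =>  R_par = 17.59 Ω
V = I × R_par = 10 × 17.59 = 175.9 V
I_R1 = V/R1 = 175.9/5100 = 0.03449 A

Final answer: 0.03449 A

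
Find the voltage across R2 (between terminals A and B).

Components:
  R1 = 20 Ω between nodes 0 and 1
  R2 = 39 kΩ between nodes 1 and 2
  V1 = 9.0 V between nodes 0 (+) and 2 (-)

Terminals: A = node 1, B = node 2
R1 and R2 are in series across V1 (node 0 → node 1 → node 2), and the output A–B is taken across R2, so this is a voltage divider.
Series current: I = V1/(R1 + R2) = 9/(20 + 39000) = 9/39020 = 0.0002307 A
V_R2 = I × R2 = V1 × R2/(R1 + R2) = 9 × 39000/39020 = 8.995 V

Final answer: 8.995 V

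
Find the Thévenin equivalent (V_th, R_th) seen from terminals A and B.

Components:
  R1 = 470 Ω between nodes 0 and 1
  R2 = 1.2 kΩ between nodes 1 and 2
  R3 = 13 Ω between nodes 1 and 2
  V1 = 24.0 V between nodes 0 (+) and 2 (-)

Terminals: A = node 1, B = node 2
Step 1 — V_th is the open-circuit voltage V_A - V_B (nothing connected across the terminals).
Nodal analysis, taking node 2 as the 0 V reference.
Source V1 fixes V_0 = 24 V.
KCL at each unknown node (sum of currents leaving = 0; resistances in Ω):
  Node 1: (V_1 - 24)/470 + (V_1 - 0)/1200 + (V_1 - 0)/13 = 0
Collecting terms: 0.07988 × V_1 = 0.05106  =>  V_1 = 0.6392 V
V_th = V_1 - V_2 = 0.6392 - 0 = 0.6392 V
Step 2 — R_th: zero the source — replace V1 by a short circuit (node 2 merges into node 0) — and find the resistance seen between A (node 1) and B (node 0).
Reduce the network between node 1 (A) and node 0 (B) by series/parallel combination:
  Rp1 = R1 ‖ R2 ‖ R3 (parallel, all between nodes 0 and 1) = 1/(1/470 + 1/1200 + 1/13) = 12.52 Ω
R_th = 12.52 Ω

Final answer: V_th = 0.6392 V, R_th = 12.52 Ω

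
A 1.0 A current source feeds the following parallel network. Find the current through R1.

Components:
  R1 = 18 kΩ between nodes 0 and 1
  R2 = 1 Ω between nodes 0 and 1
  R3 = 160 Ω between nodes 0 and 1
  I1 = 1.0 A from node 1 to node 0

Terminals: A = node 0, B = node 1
All resistors sit directly between nodes 0 and 1, so they are in parallel and share one voltage V; the full source current 1 A splits among them.
1/R_par = 1/18000 + 1/1 + 1/160 = 1.006 S  =>  R_par = 0.9937 Ω
V = I × R_par = 1 × 0.9937 = 0.9937 V
I_R1 = V/R1 = 0.9937/18000 = 0.00005521 A

Final answer: 5.521e-05 A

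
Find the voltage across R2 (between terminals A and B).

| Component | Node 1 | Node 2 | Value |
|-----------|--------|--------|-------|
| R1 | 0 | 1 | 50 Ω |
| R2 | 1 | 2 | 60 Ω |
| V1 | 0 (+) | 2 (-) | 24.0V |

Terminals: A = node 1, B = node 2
R1 and R2 are in series across V1 (node 0 → node 1 → node 2), and the output A–B is taken across R2, so this is a voltage divider.
Series current: I = V1/(R1 + R2) = 24/(50 + 60) = 24/110 = 0.2182 A
V_R2 = I × R2 = V1 × R2/(R1 + R2) = 24 × 60/110 = 13.09 V

Final answer: 13.09 V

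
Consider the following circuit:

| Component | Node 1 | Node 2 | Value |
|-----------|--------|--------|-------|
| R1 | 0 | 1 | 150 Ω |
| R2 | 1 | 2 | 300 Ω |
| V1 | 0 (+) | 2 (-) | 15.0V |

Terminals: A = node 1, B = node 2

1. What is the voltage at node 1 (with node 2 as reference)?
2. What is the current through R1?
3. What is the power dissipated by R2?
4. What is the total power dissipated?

Nodal analysis, taking node 2 as the 0 V reference.
Source V1 fixes V_0 = 15 V.
KCL at each unknown node (sum of currents leaving = 0; resistances in Ω):
  Node 1: (V_1 - 15)/150 + (V_1 - 0)/300 = 0
Collecting terms: 0.01 × V_1 = 0.1  =>  V_1 = 10 V
Part 1:
  Read off the nodal solution: V_1 = 10 V
Part 2:
  I_R1 = (V_0 - V_1)/R1 = (15 - 10)/150 = 0.03333 A
  Magnitude: I_R1 = 0.03333 A
Part 3:
  I_R2 = (V_1 - V_2)/R2 = (10 - 0)/300 = 0.03333 A
  P_R2 = I_R2² × R2 = (0.03333)² × 300 = 0.3333 W
Part 4:
  Power in each resistor, P = (ΔV)²/R:
    P_R1 = (15 - 10)²/150 = 0.1667 W
    P_R2 = (10 - 0)²/300 = 0.3333 W
  P_total = P_R1 + P_R2 = 0.5 W

Final answers:
1. V_1 = 10 V
2. I_R1 = 0.03333 A
3. P_R2 = 0.3333 W
4. P_total = 0.5 W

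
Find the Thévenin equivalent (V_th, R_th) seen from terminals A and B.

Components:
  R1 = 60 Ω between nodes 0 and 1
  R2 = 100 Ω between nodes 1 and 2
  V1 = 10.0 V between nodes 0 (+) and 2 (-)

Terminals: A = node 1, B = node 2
Step 1 — V_th is the open-circuit voltage V_A - V_B (nothing connected across the terminals).
Nodal analysis, taking node 2 as the 0 V reference.
Source V1 fixes V_0 = 10 V.
KCL at each unknown node (sum of currents leaving = 0; resistances in Ω):
  Node 1: (V_1 - 10)/60 + (V_1 - 0)/100 = 0
Collecting terms: 0.02667 × V_1 = 0.1667  =>  V_1 = 6.25 V
V_th = V_1 - V_2 = 6.25 - 0 = 6.25 V
Step 2 — R_th: zero the source — replace V1 by a short circuit (node 2 merges into node 0) — and find the resistance seen between A (node 1) and B (node 0).
Reduce the network between node 1 (A) and node 0 (B) by series/parallel combination:
  Rp1 = R1 ‖ R2 (parallel, both between nodes 0 and 1) = 1/(1/60 + 1/100) = 37.5 Ω
R_th = 37.5 Ω

Final answer: V_th = 6.25 V, R_th = 37.5 Ω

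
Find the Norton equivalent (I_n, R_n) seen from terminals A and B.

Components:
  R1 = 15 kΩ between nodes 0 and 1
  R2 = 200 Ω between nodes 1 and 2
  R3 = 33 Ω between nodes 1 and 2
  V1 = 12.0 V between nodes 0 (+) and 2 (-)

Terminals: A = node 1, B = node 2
Find the Thévenin equivalent first; then I_n = V_th/R_th and R_n = R_th.
Step 1 — V_th is the open-circuit voltage V_A - V_B (nothing connected across the terminals).
Nodal analysis, taking node 2 as the 0 V reference.
Source V1 fixes V_0 = 12 V.
KCL at each unknown node (sum of currents leaving = 0; resistances in Ω):
  Node 1: (V_1 - 12)/15000 + (V_1 - 0)/200 + (V_1 - 0)/33 = 0
Collecting terms: 0.03537 × V_1 = 0.0008  =>  V_1 = 0.02262 V
V_th = V_1 - V_2 = 0.02262 - 0 = 0.02262 V
Step 2 — R_th: zero the source — replace V1 by a short circuit (node 2 merges into node 0) — and find the resistance seen between A (node 1) and B (node 0).
Reduce the network between node 1 (A) and node 0 (B) by series/parallel combination:
  Rp1 = R1 ‖ R2 ‖ R3 (parallel, all between nodes 0 and 1) = 1/(1/15000 + 1/200 + 1/33) = 28.27 Ω
R_th = 28.27 Ω
I_n = V_th/R_th = 0.02262/28.27 = 0.0008 A, and R_n = R_th = 28.27 Ω

Final answer: I_n = 0.0008 A, R_n = 28.27 Ω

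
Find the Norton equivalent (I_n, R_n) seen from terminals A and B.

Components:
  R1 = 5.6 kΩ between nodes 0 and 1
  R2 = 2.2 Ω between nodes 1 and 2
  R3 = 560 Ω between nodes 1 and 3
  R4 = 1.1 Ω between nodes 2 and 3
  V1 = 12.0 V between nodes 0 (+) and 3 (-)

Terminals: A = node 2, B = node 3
Find the Thévenin equivalent first; then I_n = V_th/R_th and R_n = R_th.
Step 1 — V_th is the open-circuit voltage V_A - V_B (nothing connected across the terminals).
Nodal analysis, taking node 3 as the 0 V reference.
Source V1 fixes V_0 = 12 V.
KCL at each unknown node (sum of currents leaving = 0; resistances in Ω):
  Node 1: (V_1 - 12)/5600 + (V_1 - V_2)/2.2 + (V_1 - 0)/560 = 0
  Node 2: (V_2 - V_1)/2.2 + (V_2 - 0)/1.1 = 0
Collecting terms (coefficients in siemens):
  0.4565·V_1 - 0.4545·V_2 = 0.002143
  1.364·V_2 - 0.4545·V_1 = 0
Determinant D = (0.4565)(1.364) - (-0.4545)(-0.4545) = 0.4159
V_1 = [(0.002143)(1.364) - (-0.4545)(0)]/D = 0.007026 V
V_2 = [(0.4565)(0) - (0.002143)(-0.4545)]/D = 0.002342 V
V_th = V_2 - V_3 = 0.002342 - 0 = 0.002342 V
Step 2 — R_th: zero the source — replace V1 by a short circuit (node 3 merges into node 0) — and find the resistance seen between A (node 2) and B (node 0).
Reduce the network between node 2 (A) and node 0 (B) by series/parallel combination:
  Rp1 = R1 ‖ R3 (parallel, both between nodes 0 and 1) = 1/(1/5600 + 1/560) = 509.1 Ω
  Rs1 = R2 + Rp1 (series, joined only at node 1) = 2.2 + 509.1 = 511.3 Ω
  Rp2 = R4 ‖ Rs1 (parallel, both between nodes 0 and 2) = 1/(1/1.1 + 1/511.3) = 1.098 Ω
R_th = 1.098 Ω
I_n = V_th/R_th = 0.002342/1.098 = 0.002134 A, and R_n = R_th = 1.098 Ω

Final answer: I_n = 0.002134 A, R_n = 1.098 Ω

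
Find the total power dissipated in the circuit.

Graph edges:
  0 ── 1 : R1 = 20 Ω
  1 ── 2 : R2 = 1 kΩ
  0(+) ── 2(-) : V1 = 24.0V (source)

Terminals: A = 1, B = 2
Nodal analysis, taking node 2 as the 0 V reference.
Source V1 fixes V_0 = 24 V.
KCL at each unknown node (sum of currents leaving = 0; resistances in Ω):
  Node 1: (V_1 - 24)/20 + (V_1 - 0)/1000 = 0
Collecting terms: 0.051 × V_1 = 1.2  =>  V_1 = 23.53 V
Power in each resistor, P = (ΔV)²/R:
  P_R1 = (24 - 23.53)²/20 = 0.01107 W
  P_R2 = (23.53 - 0)²/1000 = 0.5536 W
P_total = P_R1 + P_R2 = 0.5647 W

Final answer: 0.5647 W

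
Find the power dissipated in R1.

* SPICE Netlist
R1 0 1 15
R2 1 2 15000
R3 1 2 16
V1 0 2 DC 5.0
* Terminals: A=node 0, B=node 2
Nodal analysis, taking node 2 as the 0 V reference.
Source V1 fixes V_0 = 5 V.
KCL at each unknown node (sum of currents leaving = 0; resistances in Ω):
  Node 1: (V_1 - 5)/15 + (V_1 - 0)/15000 + (V_1 - 0)/16 = 0
Collecting terms: 0.1292 × V_1 = 0.3333  =>  V_1 = 2.579 V
I_R1 = (V_0 - V_1)/R1 = (5 - 2.579)/15 = 0.1614 A
P_R1 = I_R1² × R1 = (0.1614)² × 15 = 0.3906 W

Final answer: 0.3906 W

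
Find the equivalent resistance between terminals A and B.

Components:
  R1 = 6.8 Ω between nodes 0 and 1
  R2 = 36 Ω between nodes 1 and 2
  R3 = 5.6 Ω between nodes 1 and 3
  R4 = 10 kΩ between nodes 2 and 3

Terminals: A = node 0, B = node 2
Reduce the network between node 0 (A) and node 2 (B) by series/parallel combination:
  Rs1 = R3 + R4 (series, joined only at node 3) = 5.6 + 10000 = 10010 Ω
  Rp1 = R2 ‖ Rs1 (parallel, both between nodes 1 and 2) = 1/(1/36 + 1/10010) = 35.87 Ω
  Rs2 = R1 + Rp1 (series, joined only at node 1) = 6.8 + 35.87 = 42.67 Ω
R_eq = 42.67 Ω

Final answer: 42.67 Ω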